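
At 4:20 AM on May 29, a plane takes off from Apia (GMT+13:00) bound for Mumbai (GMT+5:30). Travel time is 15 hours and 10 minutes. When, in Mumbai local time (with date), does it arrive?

Convert departure to UTC: 4:20 AM − 13:00 = 3:20 PM UTC on May 28.
Add 15 hours and 10 minutes travel time → 6:30 AM UTC (May 29).
Mumbai is UTC+5:30, so local arrival = 6:30 AM + 5:30 = 12:00 PM on May 29.

12:00 PM on May 29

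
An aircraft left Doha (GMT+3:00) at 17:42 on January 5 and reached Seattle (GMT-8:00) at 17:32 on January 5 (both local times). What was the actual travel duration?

Departure in UTC: 17:42 − 3:00 = 14:42 on Jan 5.
Arrival in UTC: 17:32 + 8:00 = 01:32 on Jan 6.
Elapsed = 01:32 − 14:42 (+1 day) = 10 hours 50 minutes.

10 hours 50 minutes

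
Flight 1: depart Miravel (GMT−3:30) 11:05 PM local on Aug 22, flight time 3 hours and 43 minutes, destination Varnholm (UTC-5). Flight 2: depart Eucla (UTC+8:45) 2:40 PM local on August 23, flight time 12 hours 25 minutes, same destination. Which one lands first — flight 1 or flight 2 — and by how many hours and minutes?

Flight 1 in UTC: 11:05 PM + 3:30 = 2:35 AM on Aug 23.
+3 hours 43 minutes → arrive 6:18 AM UTC on Aug 23.
Flight 2 in UTC: 2:40 PM − 8:45 = 5:55 AM on Aug 23.
+12 hours and 25 minutes → arrive 6:20 PM UTC on Aug 23.
Flight 1 lands earlier by 12 hours 2 minutes.

the first, by 12 hours 2 minutes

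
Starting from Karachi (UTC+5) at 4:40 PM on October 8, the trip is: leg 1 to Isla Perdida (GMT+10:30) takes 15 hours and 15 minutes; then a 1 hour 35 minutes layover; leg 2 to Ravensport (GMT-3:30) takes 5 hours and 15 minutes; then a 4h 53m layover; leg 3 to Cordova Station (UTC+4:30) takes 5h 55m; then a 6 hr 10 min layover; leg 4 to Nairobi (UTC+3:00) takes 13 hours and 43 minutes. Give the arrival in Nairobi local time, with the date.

7:26 PM on October 10

Convert departure to UTC: 4:40 PM − 5:00 = 11:40 AM UTC on Oct 8.
Add 15 hours 15 minutes leg 1 → 2:55 AM UTC (Oct 9).
Add 1 hour 35 minutes layover in Isla Perdida → 4:30 AM UTC.
Add 5 hours 15 minutes leg 2 → 9:45 AM UTC.
Add 4 hours and 53 minutes layover in Ravensport → 2:38 PM UTC.
Add 5 hours 55 minutes leg 3 → 8:33 PM UTC.
Add 6 hours and 10 minutes layover in Cordova Station → 2:43 AM UTC (Oct 10).
Add 13 hours 43 minutes leg 4 → 4:26 PM UTC.
Nairobi is UTC+3:00, so local arrival = 4:26 PM + 3:00 = 7:26 PM on Oct 10.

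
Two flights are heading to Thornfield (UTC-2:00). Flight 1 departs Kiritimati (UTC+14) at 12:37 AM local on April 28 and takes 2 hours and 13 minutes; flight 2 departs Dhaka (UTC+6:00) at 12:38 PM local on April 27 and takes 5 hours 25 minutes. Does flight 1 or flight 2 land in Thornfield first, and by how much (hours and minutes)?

the second, by 47 minutes

Flight 1 in UTC: 12:37 AM − 14:00 = 10:37 AM on Apr 27.
+2 hours and 13 minutes → arrive 12:50 PM UTC on Apr 27.
Flight 2 in UTC: 12:38 PM − 6:00 = 6:38 AM on Apr 27.
+5 hours and 25 minutes → arrive 12:03 PM UTC on Apr 27.
Flight 2 lands earlier by 47 minutes.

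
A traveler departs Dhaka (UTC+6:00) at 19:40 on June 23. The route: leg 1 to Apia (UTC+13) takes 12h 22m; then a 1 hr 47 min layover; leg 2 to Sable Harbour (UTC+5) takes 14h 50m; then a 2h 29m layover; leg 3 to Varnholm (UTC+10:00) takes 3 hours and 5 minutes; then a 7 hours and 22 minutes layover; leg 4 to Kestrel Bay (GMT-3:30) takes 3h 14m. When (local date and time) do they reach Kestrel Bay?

07:19 on Jun 25

Convert departure to UTC: 19:40 − 6:00 = 13:40 UTC on Jun 23.
Add 12 hours 22 minutes leg 1 → 02:02 UTC (Jun 24).
Add 1 hour 47 minutes layover in Apia → 03:49 UTC.
Add 14 hours 50 minutes leg 2 → 18:39 UTC.
Add 2 hours 29 minutes layover in Sable Harbour → 21:08 UTC.
Add 3 hours and 5 minutes leg 3 → 00:13 UTC (Jun 25).
Add 7 hours and 22 minutes layover in Varnholm → 07:35 UTC.
Add 3 hours 14 minutes leg 4 → 10:49 UTC.
Kestrel Bay is UTC−3:30, so local arrival = 10:49 − 3:30 = 07:19 on Jun 25.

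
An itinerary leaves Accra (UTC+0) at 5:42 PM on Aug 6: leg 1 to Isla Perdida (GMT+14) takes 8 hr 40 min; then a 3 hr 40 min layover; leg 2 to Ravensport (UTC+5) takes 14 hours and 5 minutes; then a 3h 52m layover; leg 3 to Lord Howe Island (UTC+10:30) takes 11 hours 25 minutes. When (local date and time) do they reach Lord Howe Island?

9:54 PM on Aug 8

Accra is at UTC+0, so departure is already 5:42 PM UTC on Aug 6.
Add 8 hours and 40 minutes leg 1 → 2:22 AM UTC (Aug 7).
Add 3 hours 40 minutes layover in Isla Perdida → 6:02 AM UTC.
Add 14 hours 5 minutes leg 2 → 8:07 PM UTC.
Add 3 hours 52 minutes layover in Ravensport → 11:59 PM UTC.
Add 11 hours 25 minutes leg 3 → 11:24 AM UTC (Aug 8).
Lord Howe Island is UTC+10:30, so local arrival = 11:24 AM + 10:30 = 9:54 PM on Aug 8.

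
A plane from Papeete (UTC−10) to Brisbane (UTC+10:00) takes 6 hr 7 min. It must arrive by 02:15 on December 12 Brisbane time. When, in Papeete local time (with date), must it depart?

Target arrival in UTC: 02:15 − 10:00 = 16:15 on Dec 11.
Subtract 6 hours 7 minutes → departure 10:08 UTC on Dec 11.
Papeete is UTC−10:00: 10:08 − 10:00 = 00:08 on Dec 11.

00:08 on Dec 11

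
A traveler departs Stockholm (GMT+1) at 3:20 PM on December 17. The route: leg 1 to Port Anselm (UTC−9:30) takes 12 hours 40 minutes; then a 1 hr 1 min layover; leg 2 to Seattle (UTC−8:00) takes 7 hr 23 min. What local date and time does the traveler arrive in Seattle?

Convert departure to UTC: 3:20 PM − 1:00 = 2:20 PM UTC on Dec 17.
Add 12 hours and 40 minutes leg 1 → 3:00 AM UTC (Dec 18).
Add 1 hour and 1 minute layover in Port Anselm → 4:01 AM UTC.
Add 7 hours 23 minutes leg 2 → 11:24 AM UTC.
Seattle is UTC−8:00, so local arrival = 11:24 AM − 8:00 = 3:24 AM on Dec 18.

3:24 AM on December 18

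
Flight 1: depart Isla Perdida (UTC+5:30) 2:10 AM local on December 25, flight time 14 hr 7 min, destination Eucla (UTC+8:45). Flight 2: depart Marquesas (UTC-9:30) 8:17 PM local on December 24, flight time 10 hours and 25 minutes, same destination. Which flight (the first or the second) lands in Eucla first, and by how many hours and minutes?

Flight 1 in UTC: 2:10 AM − 5:30 = 8:40 PM on Dec 24.
+14 hours and 7 minutes → arrive 10:47 AM UTC on Dec 25.
Flight 2 in UTC: 8:17 PM + 9:30 = 5:47 AM on Dec 25.
+10 hours and 25 minutes → arrive 4:12 PM UTC on Dec 25.
Flight 1 lands earlier by 5 hours 25 minutes.

the first, by 5 hours 25 minutes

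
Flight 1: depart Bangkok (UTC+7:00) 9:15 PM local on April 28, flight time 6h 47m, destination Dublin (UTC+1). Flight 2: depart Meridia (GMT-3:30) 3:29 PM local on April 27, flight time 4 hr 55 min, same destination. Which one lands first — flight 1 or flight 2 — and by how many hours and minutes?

Flight 1 in UTC: 9:15 PM − 7:00 = 2:15 PM on Apr 28.
+6 hours and 47 minutes → arrive 9:02 PM UTC on Apr 28.
Flight 2 in UTC: 3:29 PM + 3:30 = 6:59 PM on Apr 27.
+4 hours 55 minutes → arrive 11:54 PM UTC on Apr 27.
Flight 2 lands earlier by 21 hours 8 minutes.

the second, by 21 hours 8 minutes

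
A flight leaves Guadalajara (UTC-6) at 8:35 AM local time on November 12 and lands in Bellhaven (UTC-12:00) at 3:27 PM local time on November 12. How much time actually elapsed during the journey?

Bellhaven is 6:00 behind Guadalajara.
Clock-face elapsed time (ignoring zones) is 6 hours 52 minutes.
Actual elapsed = 6 hours 52 minutes + 6:00 = 12 hours 52 minutes.

12 hours 52 minutes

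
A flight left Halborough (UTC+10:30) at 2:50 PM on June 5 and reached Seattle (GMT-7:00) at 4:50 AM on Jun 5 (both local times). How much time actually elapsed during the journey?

Departure in UTC: 2:50 PM − 10:30 = 4:20 AM on Jun 5.
Arrival in UTC: 4:50 AM + 7:00 = 11:50 AM on Jun 5.
Elapsed = 11:50 AM − 4:20 AM = 7 hours 30 minutes.

7 hours 30 minutes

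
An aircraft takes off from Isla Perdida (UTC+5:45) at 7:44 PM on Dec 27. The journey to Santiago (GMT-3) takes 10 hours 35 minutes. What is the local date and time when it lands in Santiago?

Santiago is 8:45 behind Isla Perdida.
After 10 hours and 35 minutes it is 6:19 AM (Dec 28) in Isla Perdida.
Shift by the zone difference: 6:19 AM − 8:45 = 9:34 PM on Dec 27 in Santiago.

9:34 PM on Dec 27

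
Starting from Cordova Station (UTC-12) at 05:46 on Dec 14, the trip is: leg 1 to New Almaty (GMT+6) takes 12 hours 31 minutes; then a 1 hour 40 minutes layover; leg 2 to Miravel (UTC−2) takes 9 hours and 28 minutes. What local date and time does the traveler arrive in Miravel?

Convert departure to UTC: 05:46 + 12:00 = 17:46 UTC on Dec 14.
Add 12 hours and 31 minutes leg 1 → 06:17 UTC (Dec 15).
Add 1 hour and 40 minutes layover in New Almaty → 07:57 UTC.
Add 9 hours 28 minutes leg 2 → 17:25 UTC.
Miravel is UTC−2:00, so local arrival = 17:25 − 2:00 = 15:25 on Dec 15.

15:25 on Dec 15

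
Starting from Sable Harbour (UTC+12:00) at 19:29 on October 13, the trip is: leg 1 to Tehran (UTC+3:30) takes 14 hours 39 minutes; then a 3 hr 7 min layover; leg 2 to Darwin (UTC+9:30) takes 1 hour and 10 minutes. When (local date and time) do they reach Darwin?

Convert departure to UTC: 19:29 − 12:00 = 07:29 UTC on Oct 13.
Add 14 hours and 39 minutes leg 1 → 22:08 UTC.
Add 3 hours and 7 minutes layover in Tehran → 01:15 UTC (Oct 14).
Add 1 hour and 10 minutes leg 2 → 02:25 UTC.
Darwin is UTC+9:30, so local arrival = 02:25 + 9:30 = 11:55 on Oct 14.

11:55 on October 14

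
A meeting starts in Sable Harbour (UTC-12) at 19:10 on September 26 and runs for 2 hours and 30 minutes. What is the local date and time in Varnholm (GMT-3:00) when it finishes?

Convert start to UTC: 19:10 + 12:00 = 07:10 UTC on Sep 27.
Add 2 hours 30 minutes duration → 09:40 UTC.
Varnholm is UTC−3:00, so local end time = 09:40 − 3:00 = 06:40 on Sep 27.

06:40 on September 27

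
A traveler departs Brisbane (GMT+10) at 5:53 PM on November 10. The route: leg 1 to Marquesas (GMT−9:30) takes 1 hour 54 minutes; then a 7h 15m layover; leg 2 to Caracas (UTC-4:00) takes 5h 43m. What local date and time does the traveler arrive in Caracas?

6:45 PM on November 10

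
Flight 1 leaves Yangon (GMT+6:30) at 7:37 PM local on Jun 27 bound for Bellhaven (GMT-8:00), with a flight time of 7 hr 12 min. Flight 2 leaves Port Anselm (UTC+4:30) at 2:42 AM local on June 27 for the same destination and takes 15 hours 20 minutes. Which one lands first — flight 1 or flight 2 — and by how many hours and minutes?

Flight 1 in UTC: 7:37 PM − 6:30 = 1:07 PM on Jun 27.
+7 hours 12 minutes → arrive 8:19 PM UTC on Jun 27.
Flight 2 in UTC: 2:42 AM − 4:30 = 10:12 PM on Jun 26.
+15 hours and 20 minutes → arrive 1:32 PM UTC on Jun 27.
Flight 2 lands earlier by 6 hours 47 minutes.

the second, by 6 hours 47 minutes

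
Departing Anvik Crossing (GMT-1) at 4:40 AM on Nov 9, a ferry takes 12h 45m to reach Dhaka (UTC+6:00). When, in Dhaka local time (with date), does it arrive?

12:25 AM on November 10

Convert departure to UTC: 4:40 AM + 1:00 = 5:40 AM UTC on Nov 9.
Add 12 hours and 45 minutes travel time → 6:25 PM UTC.
Dhaka is UTC+6:00, so local arrival = 6:25 PM + 6:00 = 12:25 AM on Nov 10.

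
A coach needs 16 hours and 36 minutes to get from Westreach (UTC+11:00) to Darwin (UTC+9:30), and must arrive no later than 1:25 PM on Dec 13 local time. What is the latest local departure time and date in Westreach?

10:19 PM on Dec 12

Target arrival in UTC: 1:25 PM − 9:30 = 3:55 AM on Dec 13.
Subtract 16 hours and 36 minutes → departure 11:19 AM UTC on Dec 12.
Westreach is UTC+11:00: 11:19 AM + 11:00 = 10:19 PM on Dec 12.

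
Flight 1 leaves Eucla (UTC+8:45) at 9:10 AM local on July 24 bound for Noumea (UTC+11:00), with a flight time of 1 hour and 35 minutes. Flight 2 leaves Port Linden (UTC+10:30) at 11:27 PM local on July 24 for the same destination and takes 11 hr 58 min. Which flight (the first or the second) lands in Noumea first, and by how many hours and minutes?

Flight 1 in UTC: 9:10 AM − 8:45 = 12:25 AM on Jul 24.
+1 hour 35 minutes → arrive 2:00 AM UTC on Jul 24.
Flight 2 in UTC: 11:27 PM − 10:30 = 12:57 PM on Jul 24.
+11 hours 58 minutes → arrive 12:55 AM UTC on Jul 25.
Flight 1 lands earlier by 22 hours 55 minutes.

the first, by 22 hours 55 minutes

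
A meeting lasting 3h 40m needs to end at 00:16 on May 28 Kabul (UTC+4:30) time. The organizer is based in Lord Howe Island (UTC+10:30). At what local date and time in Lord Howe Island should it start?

02:36 on May 28

Target end time in UTC: 00:16 − 4:30 = 19:46 on May 27.
Subtract 3 hours and 40 minutes → start 16:06 UTC on May 27.
Lord Howe Island is UTC+10:30: 16:06 + 10:30 = 02:36 on May 28.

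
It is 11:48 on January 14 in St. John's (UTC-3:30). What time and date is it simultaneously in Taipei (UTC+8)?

23:18 on Jan 14

Taipei is 11:30 ahead of St. John's.
Shift by the zone difference: 11:48 + 11:30 = 23:18 on Jan 14 in Taipei.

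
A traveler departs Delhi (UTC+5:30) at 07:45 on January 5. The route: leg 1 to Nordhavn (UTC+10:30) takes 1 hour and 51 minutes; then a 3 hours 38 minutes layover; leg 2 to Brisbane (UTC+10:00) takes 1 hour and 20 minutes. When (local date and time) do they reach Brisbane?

Convert departure to UTC: 07:45 − 5:30 = 02:15 UTC on Jan 5.
Add 1 hour and 51 minutes leg 1 → 04:06 UTC.
Add 3 hours 38 minutes layover in Nordhavn → 07:44 UTC.
Add 1 hour 20 minutes leg 2 → 09:04 UTC.
Brisbane is UTC+10:00, so local arrival = 09:04 + 10:00 = 19:04 on Jan 5.

19:04 on Jan 5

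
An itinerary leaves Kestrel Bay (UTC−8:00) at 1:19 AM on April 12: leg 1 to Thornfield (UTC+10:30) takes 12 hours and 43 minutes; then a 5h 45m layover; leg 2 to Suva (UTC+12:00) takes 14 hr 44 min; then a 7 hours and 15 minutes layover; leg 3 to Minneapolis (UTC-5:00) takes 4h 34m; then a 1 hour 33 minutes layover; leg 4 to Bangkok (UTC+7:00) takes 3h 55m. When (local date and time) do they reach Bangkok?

6:48 PM on April 14

Convert departure to UTC: 1:19 AM + 8:00 = 9:19 AM UTC on Apr 12.
Add 12 hours and 43 minutes leg 1 → 10:02 PM UTC.
Add 5 hours 45 minutes layover in Thornfield → 3:47 AM UTC (Apr 13).
Add 14 hours and 44 minutes leg 2 → 6:31 PM UTC.
Add 7 hours 15 minutes layover in Suva → 1:46 AM UTC (Apr 14).
Add 4 hours and 34 minutes leg 3 → 6:20 AM UTC.
Add 1 hour and 33 minutes layover in Minneapolis → 7:53 AM UTC.
Add 3 hours 55 minutes leg 4 → 11:48 AM UTC.
Bangkok is UTC+7:00, so local arrival = 11:48 AM + 7:00 = 6:48 PM on Apr 14.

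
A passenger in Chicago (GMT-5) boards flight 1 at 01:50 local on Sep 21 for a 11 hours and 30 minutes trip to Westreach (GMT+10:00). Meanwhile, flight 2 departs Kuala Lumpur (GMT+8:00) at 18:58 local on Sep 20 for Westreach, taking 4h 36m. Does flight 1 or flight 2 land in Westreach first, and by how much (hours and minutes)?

Flight 1 in UTC: 01:50 + 5:00 = 06:50 on Sep 21.
+11 hours 30 minutes → arrive 18:20 UTC on Sep 21.
Flight 2 in UTC: 18:58 − 8:00 = 10:58 on Sep 20.
+4 hours 36 minutes → arrive 15:34 UTC on Sep 20.
Flight 2 lands earlier by 26 hours 46 minutes.

the second, by 26 hours 46 minutes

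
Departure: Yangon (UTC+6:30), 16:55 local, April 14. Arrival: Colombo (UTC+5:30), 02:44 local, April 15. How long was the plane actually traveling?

Colombo is 1:00 behind Yangon.
Clock-face elapsed time (ignoring zones) is 9 hours 49 minutes.
Actual elapsed = 9 hours 49 minutes + 1:00 = 10 hours 49 minutes.

10 hours 49 minutes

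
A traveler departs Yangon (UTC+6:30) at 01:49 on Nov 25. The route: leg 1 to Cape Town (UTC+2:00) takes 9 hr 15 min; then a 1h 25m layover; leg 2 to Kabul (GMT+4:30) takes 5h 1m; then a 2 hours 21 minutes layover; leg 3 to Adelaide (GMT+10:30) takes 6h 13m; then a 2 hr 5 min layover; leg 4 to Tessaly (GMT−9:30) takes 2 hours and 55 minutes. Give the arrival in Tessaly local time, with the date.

15:04 on Nov 25

Convert departure to UTC: 01:49 − 6:30 = 19:19 UTC on Nov 24.
Add 9 hours and 15 minutes leg 1 → 04:34 UTC (Nov 25).
Add 1 hour and 25 minutes layover in Cape Town → 05:59 UTC.
Add 5 hours 1 minute leg 2 → 11:00 UTC.
Add 2 hours 21 minutes layover in Kabul → 13:21 UTC.
Add 6 hours 13 minutes leg 3 → 19:34 UTC.
Add 2 hours and 5 minutes layover in Adelaide → 21:39 UTC.
Add 2 hours and 55 minutes leg 4 → 00:34 UTC (Nov 26).
Tessaly is UTC−9:30, so local arrival = 00:34 − 9:30 = 15:04 on Nov 25.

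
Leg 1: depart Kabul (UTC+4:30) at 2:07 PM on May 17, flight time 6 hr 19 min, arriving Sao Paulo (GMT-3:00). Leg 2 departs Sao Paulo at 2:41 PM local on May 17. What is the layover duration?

1 hour 45 minutes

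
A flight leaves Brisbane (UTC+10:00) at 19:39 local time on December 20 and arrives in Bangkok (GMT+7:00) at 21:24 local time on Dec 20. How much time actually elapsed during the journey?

4 hours 45 minutes

Bangkok is 3:00 behind Brisbane.
Clock-face elapsed time (ignoring zones) is 1 hour 45 minutes.
Actual elapsed = 1 hour 45 minutes + 3:00 = 4 hours 45 minutes.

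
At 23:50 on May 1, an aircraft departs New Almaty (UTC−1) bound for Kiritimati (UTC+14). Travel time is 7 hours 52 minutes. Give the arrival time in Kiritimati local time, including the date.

22:42 on May 2

Convert departure to UTC: 23:50 + 1:00 = 00:50 UTC on May 2.
Add 7 hours 52 minutes travel time → 08:42 UTC.
Kiritimati is UTC+14:00, so local arrival = 08:42 + 14:00 = 22:42 on May 2.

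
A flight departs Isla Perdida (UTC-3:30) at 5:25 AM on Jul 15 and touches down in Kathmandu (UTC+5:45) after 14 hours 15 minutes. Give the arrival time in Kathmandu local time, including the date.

Convert departure to UTC: 5:25 AM + 3:30 = 8:55 AM UTC on Jul 15.
Add 14 hours 15 minutes travel time → 11:10 PM UTC.
Kathmandu is UTC+5:45, so local arrival = 11:10 PM + 5:45 = 4:55 AM on Jul 16.

4:55 AM on July 16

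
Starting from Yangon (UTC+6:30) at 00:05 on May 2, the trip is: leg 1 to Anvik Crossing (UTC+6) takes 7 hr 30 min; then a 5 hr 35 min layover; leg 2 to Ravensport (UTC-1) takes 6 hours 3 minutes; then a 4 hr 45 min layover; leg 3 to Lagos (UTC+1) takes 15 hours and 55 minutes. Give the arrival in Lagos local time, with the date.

Convert departure to UTC: 00:05 − 6:30 = 17:35 UTC on May 1.
Add 7 hours and 30 minutes leg 1 → 01:05 UTC (May 2).
Add 5 hours and 35 minutes layover in Anvik Crossing → 06:40 UTC.
Add 6 hours and 3 minutes leg 2 → 12:43 UTC.
Add 4 hours 45 minutes layover in Ravensport → 17:28 UTC.
Add 15 hours and 55 minutes leg 3 → 09:23 UTC (May 3).
Lagos is UTC+1:00, so local arrival = 09:23 + 1:00 = 10:23 on May 3.

10:23 on May 3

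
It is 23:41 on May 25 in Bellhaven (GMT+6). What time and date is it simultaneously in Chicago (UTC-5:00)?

12:41 on May 25

Chicago is 11:00 behind Bellhaven.
Shift by the zone difference: 23:41 − 11:00 = 12:41 on May 25 in Chicago.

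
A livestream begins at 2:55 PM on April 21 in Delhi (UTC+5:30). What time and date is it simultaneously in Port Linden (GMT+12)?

In UTC: 2:55 PM − 5:30 = 9:25 AM on Apr 21.
Port Linden is UTC+12:00: 9:25 AM + 12:00 = 9:25 PM on Apr 21.

9:25 PM on Apr 21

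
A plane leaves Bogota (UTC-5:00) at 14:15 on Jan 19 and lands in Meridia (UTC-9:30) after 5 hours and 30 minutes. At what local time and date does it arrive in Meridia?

15:15 on Jan 19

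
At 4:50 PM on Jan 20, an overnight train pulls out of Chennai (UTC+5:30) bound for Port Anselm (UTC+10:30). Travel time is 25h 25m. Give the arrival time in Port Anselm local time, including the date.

11:15 PM on January 21

Convert departure to UTC: 4:50 PM − 5:30 = 11:20 AM UTC on Jan 20.
Add 25 hours and 25 minutes travel time → 12:45 PM UTC (Jan 21).
Port Anselm is UTC+10:30, so local arrival = 12:45 PM + 10:30 = 11:15 PM on Jan 21.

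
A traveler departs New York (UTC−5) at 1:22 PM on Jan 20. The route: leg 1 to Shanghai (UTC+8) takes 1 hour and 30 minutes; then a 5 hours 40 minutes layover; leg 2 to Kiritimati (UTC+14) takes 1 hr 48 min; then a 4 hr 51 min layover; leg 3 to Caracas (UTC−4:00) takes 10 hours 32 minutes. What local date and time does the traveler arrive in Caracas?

Convert departure to UTC: 1:22 PM + 5:00 = 6:22 PM UTC on Jan 20.
Add 1 hour and 30 minutes leg 1 → 7:52 PM UTC.
Add 5 hours and 40 minutes layover in Shanghai → 1:32 AM UTC (Jan 21).
Add 1 hour 48 minutes leg 2 → 3:20 AM UTC.
Add 4 hours and 51 minutes layover in Kiritimati → 8:11 AM UTC.
Add 10 hours and 32 minutes leg 3 → 6:43 PM UTC.
Caracas is UTC−4:00, so local arrival = 6:43 PM − 4:00 = 2:43 PM on Jan 21.

2:43 PM on January 21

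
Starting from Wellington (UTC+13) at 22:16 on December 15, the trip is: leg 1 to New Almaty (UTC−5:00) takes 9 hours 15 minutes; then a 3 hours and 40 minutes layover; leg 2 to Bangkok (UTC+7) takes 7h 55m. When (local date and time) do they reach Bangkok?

13:06 on Dec 16

Convert departure to UTC: 22:16 − 13:00 = 09:16 UTC on Dec 15.
Add 9 hours 15 minutes leg 1 → 18:31 UTC.
Add 3 hours 40 minutes layover in New Almaty → 22:11 UTC.
Add 7 hours 55 minutes leg 2 → 06:06 UTC (Dec 16).
Bangkok is UTC+7:00, so local arrival = 06:06 + 7:00 = 13:06 on Dec 16.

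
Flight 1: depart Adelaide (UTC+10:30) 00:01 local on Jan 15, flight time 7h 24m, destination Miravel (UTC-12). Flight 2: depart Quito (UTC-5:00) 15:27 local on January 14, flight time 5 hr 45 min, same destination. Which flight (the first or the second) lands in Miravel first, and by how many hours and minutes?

Flight 1 in UTC: 00:01 − 10:30 = 13:31 on Jan 14.
+7 hours 24 minutes → arrive 20:55 UTC on Jan 14.
Flight 2 in UTC: 15:27 + 5:00 = 20:27 on Jan 14.
+5 hours 45 minutes → arrive 02:12 UTC on Jan 15.
Flight 1 lands earlier by 5 hours 17 minutes.

the first, by 5 hours 17 minutes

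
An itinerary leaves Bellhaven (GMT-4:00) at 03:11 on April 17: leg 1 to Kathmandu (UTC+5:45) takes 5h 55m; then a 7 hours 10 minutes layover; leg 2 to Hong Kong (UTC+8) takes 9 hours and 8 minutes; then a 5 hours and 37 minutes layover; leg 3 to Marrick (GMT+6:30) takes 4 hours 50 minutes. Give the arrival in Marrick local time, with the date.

22:21 on April 18

Convert departure to UTC: 03:11 + 4:00 = 07:11 UTC on Apr 17.
Add 5 hours and 55 minutes leg 1 → 13:06 UTC.
Add 7 hours 10 minutes layover in Kathmandu → 20:16 UTC.
Add 9 hours 8 minutes leg 2 → 05:24 UTC (Apr 18).
Add 5 hours 37 minutes layover in Hong Kong → 11:01 UTC.
Add 4 hours and 50 minutes leg 3 → 15:51 UTC.
Marrick is UTC+6:30, so local arrival = 15:51 + 6:30 = 22:21 on Apr 18.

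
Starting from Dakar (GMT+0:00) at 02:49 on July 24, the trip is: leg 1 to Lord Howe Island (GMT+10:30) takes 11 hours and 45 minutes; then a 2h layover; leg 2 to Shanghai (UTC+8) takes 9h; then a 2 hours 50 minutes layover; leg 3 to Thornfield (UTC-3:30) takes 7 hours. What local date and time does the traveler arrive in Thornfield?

07:54 on July 25

Dakar is at UTC+0, so departure is already 02:49 UTC on Jul 24.
Add 11 hours and 45 minutes leg 1 → 14:34 UTC.
Add 2 hours layover in Lord Howe Island → 16:34 UTC.
Add 9 hours leg 2 → 01:34 UTC (Jul 25).
Add 2 hours and 50 minutes layover in Shanghai → 04:24 UTC.
Add 7 hours leg 3 → 11:24 UTC.
Thornfield is UTC−3:30, so local arrival = 11:24 − 3:30 = 07:54 on Jul 25.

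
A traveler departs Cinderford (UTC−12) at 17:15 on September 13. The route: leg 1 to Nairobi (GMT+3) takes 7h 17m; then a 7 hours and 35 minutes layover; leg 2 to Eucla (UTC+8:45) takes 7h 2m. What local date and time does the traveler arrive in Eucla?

11:54 on September 15

Convert departure to UTC: 17:15 + 12:00 = 05:15 UTC on Sep 14.
Add 7 hours 17 minutes leg 1 → 12:32 UTC.
Add 7 hours 35 minutes layover in Nairobi → 20:07 UTC.
Add 7 hours 2 minutes leg 2 → 03:09 UTC (Sep 15).
Eucla is UTC+8:45, so local arrival = 03:09 + 8:45 = 11:54 on Sep 15.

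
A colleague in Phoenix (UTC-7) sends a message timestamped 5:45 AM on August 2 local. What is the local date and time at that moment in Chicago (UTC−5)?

7:45 AM on August 2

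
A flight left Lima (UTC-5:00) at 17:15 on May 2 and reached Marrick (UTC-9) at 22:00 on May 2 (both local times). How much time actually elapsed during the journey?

8 hours 45 minutes

Marrick is 4:00 behind Lima.
Clock-face elapsed time (ignoring zones) is 4 hours 45 minutes.
Actual elapsed = 4 hours 45 minutes + 4:00 = 8 hours 45 minutes.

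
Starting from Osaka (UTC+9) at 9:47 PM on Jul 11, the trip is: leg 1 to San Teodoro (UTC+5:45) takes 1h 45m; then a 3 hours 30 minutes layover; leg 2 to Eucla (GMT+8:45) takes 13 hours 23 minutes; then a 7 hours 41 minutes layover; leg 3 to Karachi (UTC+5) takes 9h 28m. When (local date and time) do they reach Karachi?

5:34 AM on July 13

Convert departure to UTC: 9:47 PM − 9:00 = 12:47 PM UTC on Jul 11.
Add 1 hour 45 minutes leg 1 → 2:32 PM UTC.
Add 3 hours and 30 minutes layover in San Teodoro → 6:02 PM UTC.
Add 13 hours 23 minutes leg 2 → 7:25 AM UTC (Jul 12).
Add 7 hours and 41 minutes layover in Eucla → 3:06 PM UTC.
Add 9 hours 28 minutes leg 3 → 12:34 AM UTC (Jul 13).
Karachi is UTC+5:00, so local arrival = 12:34 AM + 5:00 = 5:34 AM on Jul 13.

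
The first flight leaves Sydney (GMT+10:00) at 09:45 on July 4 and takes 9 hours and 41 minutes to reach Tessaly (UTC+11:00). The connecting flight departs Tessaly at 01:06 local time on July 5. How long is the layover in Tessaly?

Convert departure to UTC: 09:45 − 10:00 = 23:45 UTC on Jul 3.
Add 9 hours 41 minutes flight time → 09:26 UTC (Jul 4).
Tessaly is UTC+11:00, so local arrival = 09:26 + 11:00 = 20:26 on Jul 4.
Layover = 01:06 − 20:26 (+1 day) = 4 hours 40 minutes.

4 hours 40 minutes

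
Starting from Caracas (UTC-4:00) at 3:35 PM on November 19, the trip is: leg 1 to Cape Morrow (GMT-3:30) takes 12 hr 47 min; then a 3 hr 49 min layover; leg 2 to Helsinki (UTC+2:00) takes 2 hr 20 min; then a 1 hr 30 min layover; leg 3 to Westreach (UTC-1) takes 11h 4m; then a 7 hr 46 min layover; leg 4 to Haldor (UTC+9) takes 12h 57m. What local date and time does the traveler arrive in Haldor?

8:48 AM on November 22

Convert departure to UTC: 3:35 PM + 4:00 = 7:35 PM UTC on Nov 19.
Add 12 hours 47 minutes leg 1 → 8:22 AM UTC (Nov 20).
Add 3 hours 49 minutes layover in Cape Morrow → 12:11 PM UTC.
Add 2 hours 20 minutes leg 2 → 2:31 PM UTC.
Add 1 hour 30 minutes layover in Helsinki → 4:01 PM UTC.
Add 11 hours 4 minutes leg 3 → 3:05 AM UTC (Nov 21).
Add 7 hours 46 minutes layover in Westreach → 10:51 AM UTC.
Add 12 hours 57 minutes leg 4 → 11:48 PM UTC.
Haldor is UTC+9:00, so local arrival = 11:48 PM + 9:00 = 8:48 AM on Nov 22.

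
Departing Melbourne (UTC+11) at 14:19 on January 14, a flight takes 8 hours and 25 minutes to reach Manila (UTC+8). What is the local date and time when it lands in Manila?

19:44 on Jan 14

Convert departure to UTC: 14:19 − 11:00 = 03:19 UTC on Jan 14.
Add 8 hours and 25 minutes travel time → 11:44 UTC.
Manila is UTC+8:00, so local arrival = 11:44 + 8:00 = 19:44 on Jan 14.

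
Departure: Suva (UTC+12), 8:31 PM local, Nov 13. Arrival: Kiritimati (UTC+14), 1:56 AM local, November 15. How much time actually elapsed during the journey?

Departure in UTC: 8:31 PM − 12:00 = 8:31 AM on Nov 13.
Arrival in UTC: 1:56 AM − 14:00 = 11:56 AM on Nov 14.
Elapsed = 11:56 AM − 8:31 AM (+1 day) = 27 hours 25 minutes.

27 hours 25 minutes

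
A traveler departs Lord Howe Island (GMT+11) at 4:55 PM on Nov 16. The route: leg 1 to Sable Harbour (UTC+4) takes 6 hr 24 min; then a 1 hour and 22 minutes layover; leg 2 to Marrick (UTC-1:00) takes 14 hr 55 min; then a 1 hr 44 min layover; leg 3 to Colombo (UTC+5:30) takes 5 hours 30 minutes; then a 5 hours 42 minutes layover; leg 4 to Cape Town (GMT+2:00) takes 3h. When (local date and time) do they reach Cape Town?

Convert departure to UTC: 4:55 PM − 11:00 = 5:55 AM UTC on Nov 16.
Add 6 hours and 24 minutes leg 1 → 12:19 PM UTC.
Add 1 hour and 22 minutes layover in Sable Harbour → 1:41 PM UTC.
Add 14 hours 55 minutes leg 2 → 4:36 AM UTC (Nov 17).
Add 1 hour 44 minutes layover in Marrick → 6:20 AM UTC.
Add 5 hours 30 minutes leg 3 → 11:50 AM UTC.
Add 5 hours 42 minutes layover in Colombo → 5:32 PM UTC.
Add 3 hours leg 4 → 8:32 PM UTC.
Cape Town is UTC+2:00, so local arrival = 8:32 PM + 2:00 = 10:32 PM on Nov 17.

10:32 PM on Nov 17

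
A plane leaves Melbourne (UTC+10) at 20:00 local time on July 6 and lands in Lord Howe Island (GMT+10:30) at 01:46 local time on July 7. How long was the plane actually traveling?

Lord Howe Island is 0:30 ahead of Melbourne.
Clock-face elapsed time (ignoring zones) is 5 hours 46 minutes.
Actual elapsed = 5 hours 46 minutes − 0:30 = 5 hours 16 minutes.

5 hours 16 minutes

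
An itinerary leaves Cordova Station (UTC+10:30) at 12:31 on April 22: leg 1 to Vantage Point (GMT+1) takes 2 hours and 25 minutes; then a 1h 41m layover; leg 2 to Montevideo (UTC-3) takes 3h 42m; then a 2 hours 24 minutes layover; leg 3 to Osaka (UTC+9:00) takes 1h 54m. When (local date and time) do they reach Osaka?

23:07 on April 22

Convert departure to UTC: 12:31 − 10:30 = 02:01 UTC on Apr 22.
Add 2 hours 25 minutes leg 1 → 04:26 UTC.
Add 1 hour and 41 minutes layover in Vantage Point → 06:07 UTC.
Add 3 hours and 42 minutes leg 2 → 09:49 UTC.
Add 2 hours and 24 minutes layover in Montevideo → 12:13 UTC.
Add 1 hour and 54 minutes leg 3 → 14:07 UTC.
Osaka is UTC+9:00, so local arrival = 14:07 + 9:00 = 23:07 on Apr 22.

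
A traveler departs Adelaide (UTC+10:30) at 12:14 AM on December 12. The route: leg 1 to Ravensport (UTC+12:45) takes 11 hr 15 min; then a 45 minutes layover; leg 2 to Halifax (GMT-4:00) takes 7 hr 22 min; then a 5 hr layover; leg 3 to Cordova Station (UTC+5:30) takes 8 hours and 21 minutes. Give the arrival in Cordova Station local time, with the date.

3:57 AM on December 13

Convert departure to UTC: 12:14 AM − 10:30 = 1:44 PM UTC on Dec 11.
Add 11 hours and 15 minutes leg 1 → 12:59 AM UTC (Dec 12).
Add 45 minutes layover in Ravensport → 1:44 AM UTC.
Add 7 hours and 22 minutes leg 2 → 9:06 AM UTC.
Add 5 hours layover in Halifax → 2:06 PM UTC.
Add 8 hours and 21 minutes leg 3 → 10:27 PM UTC.
Cordova Station is UTC+5:30, so local arrival = 10:27 PM + 5:30 = 3:57 AM on Dec 13.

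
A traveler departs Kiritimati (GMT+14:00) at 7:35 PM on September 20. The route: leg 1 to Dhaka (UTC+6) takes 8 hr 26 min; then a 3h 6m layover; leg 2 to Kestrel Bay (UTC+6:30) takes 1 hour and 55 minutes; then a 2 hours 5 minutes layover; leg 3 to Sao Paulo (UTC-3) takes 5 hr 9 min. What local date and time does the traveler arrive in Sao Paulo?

11:16 PM on Sep 20

Convert departure to UTC: 7:35 PM − 14:00 = 5:35 AM UTC on Sep 20.
Add 8 hours and 26 minutes leg 1 → 2:01 PM UTC.
Add 3 hours and 6 minutes layover in Dhaka → 5:07 PM UTC.
Add 1 hour 55 minutes leg 2 → 7:02 PM UTC.
Add 2 hours and 5 minutes layover in Kestrel Bay → 9:07 PM UTC.
Add 5 hours 9 minutes leg 3 → 2:16 AM UTC (Sep 21).
Sao Paulo is UTC−3:00, so local arrival = 2:16 AM − 3:00 = 11:16 PM on Sep 20.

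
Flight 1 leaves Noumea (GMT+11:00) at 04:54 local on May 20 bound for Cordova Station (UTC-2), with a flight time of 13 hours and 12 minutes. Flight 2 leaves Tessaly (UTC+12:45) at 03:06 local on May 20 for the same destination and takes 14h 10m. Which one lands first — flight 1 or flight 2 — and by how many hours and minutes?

the second, by 2 hours 35 minutes

Flight 1 in UTC: 04:54 − 11:00 = 17:54 on May 19.
+13 hours and 12 minutes → arrive 07:06 UTC on May 20.
Flight 2 in UTC: 03:06 − 12:45 = 14:21 on May 19.
+14 hours 10 minutes → arrive 04:31 UTC on May 20.
Flight 2 lands earlier by 2 hours 35 minutes.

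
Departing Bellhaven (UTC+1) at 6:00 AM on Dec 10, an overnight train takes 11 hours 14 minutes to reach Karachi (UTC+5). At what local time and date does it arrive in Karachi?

9:14 PM on December 10

Convert departure to UTC: 6:00 AM − 1:00 = 5:00 AM UTC on Dec 10.
Add 11 hours and 14 minutes travel time → 4:14 PM UTC.
Karachi is UTC+5:00, so local arrival = 4:14 PM + 5:00 = 9:14 PM on Dec 10.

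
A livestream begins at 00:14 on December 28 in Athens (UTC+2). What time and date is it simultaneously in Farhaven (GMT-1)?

In UTC: 00:14 − 2:00 = 22:14 on Dec 27.
Farhaven is UTC−1:00: 22:14 − 1:00 = 21:14 on Dec 27.

21:14 on Dec 27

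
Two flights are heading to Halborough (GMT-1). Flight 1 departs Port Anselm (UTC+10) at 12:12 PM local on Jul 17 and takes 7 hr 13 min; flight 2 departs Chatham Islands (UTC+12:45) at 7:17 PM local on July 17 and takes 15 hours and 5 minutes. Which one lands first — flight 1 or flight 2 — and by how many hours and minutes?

the first, by 12 hours 12 minutes

Flight 1 in UTC: 12:12 PM − 10:00 = 2:12 AM on Jul 17.
+7 hours 13 minutes → arrive 9:25 AM UTC on Jul 17.
Flight 2 in UTC: 7:17 PM − 12:45 = 6:32 AM on Jul 17.
+15 hours and 5 minutes → arrive 9:37 PM UTC on Jul 17.
Flight 1 lands earlier by 12 hours 12 minutes.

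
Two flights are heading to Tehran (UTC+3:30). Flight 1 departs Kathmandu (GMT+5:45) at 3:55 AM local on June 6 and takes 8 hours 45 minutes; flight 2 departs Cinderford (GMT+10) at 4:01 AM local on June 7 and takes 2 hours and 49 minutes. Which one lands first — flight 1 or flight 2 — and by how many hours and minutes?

Flight 1 in UTC: 3:55 AM − 5:45 = 10:10 PM on Jun 5.
+8 hours 45 minutes → arrive 6:55 AM UTC on Jun 6.
Flight 2 in UTC: 4:01 AM − 10:00 = 6:01 PM on Jun 6.
+2 hours 49 minutes → arrive 8:50 PM UTC on Jun 6.
Flight 1 lands earlier by 13 hours 55 minutes.

the first, by 13 hours 55 minutes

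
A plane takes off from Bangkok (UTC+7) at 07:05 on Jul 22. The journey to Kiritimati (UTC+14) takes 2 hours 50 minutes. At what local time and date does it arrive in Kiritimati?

16:55 on July 22

Kiritimati is 7:00 ahead of Bangkok.
After 2 hours 50 minutes it is 09:55 in Bangkok.
Shift by the zone difference: 09:55 + 7:00 = 16:55 on Jul 22 in Kiritimati.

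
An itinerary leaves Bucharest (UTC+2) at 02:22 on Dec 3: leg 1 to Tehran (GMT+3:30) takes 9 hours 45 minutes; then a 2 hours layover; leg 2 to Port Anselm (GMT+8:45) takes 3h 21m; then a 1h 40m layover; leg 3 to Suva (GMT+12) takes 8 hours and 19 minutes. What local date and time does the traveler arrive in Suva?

13:27 on December 4

Convert departure to UTC: 02:22 − 2:00 = 00:22 UTC on Dec 3.
Add 9 hours 45 minutes leg 1 → 10:07 UTC.
Add 2 hours layover in Tehran → 12:07 UTC.
Add 3 hours 21 minutes leg 2 → 15:28 UTC.
Add 1 hour and 40 minutes layover in Port Anselm → 17:08 UTC.
Add 8 hours and 19 minutes leg 3 → 01:27 UTC (Dec 4).
Suva is UTC+12:00, so local arrival = 01:27 + 12:00 = 13:27 on Dec 4.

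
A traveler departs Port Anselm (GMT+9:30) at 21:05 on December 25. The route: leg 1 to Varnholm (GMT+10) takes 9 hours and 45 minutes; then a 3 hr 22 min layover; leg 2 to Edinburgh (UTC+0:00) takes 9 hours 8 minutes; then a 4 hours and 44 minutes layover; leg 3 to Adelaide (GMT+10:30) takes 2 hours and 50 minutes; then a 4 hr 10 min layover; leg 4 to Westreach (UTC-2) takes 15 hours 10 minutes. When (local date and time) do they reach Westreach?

10:44 on Dec 27

Convert departure to UTC: 21:05 − 9:30 = 11:35 UTC on Dec 25.
Add 9 hours and 45 minutes leg 1 → 21:20 UTC.
Add 3 hours 22 minutes layover in Varnholm → 00:42 UTC (Dec 26).
Add 9 hours 8 minutes leg 2 → 09:50 UTC.
Add 4 hours 44 minutes layover in Edinburgh → 14:34 UTC.
Add 2 hours 50 minutes leg 3 → 17:24 UTC.
Add 4 hours 10 minutes layover in Adelaide → 21:34 UTC.
Add 15 hours 10 minutes leg 4 → 12:44 UTC (Dec 27).
Westreach is UTC−2:00, so local arrival = 12:44 − 2:00 = 10:44 on Dec 27.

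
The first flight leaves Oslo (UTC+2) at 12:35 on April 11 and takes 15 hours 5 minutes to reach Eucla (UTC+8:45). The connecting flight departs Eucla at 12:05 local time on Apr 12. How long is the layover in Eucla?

Convert departure to UTC: 12:35 − 2:00 = 10:35 UTC on Apr 11.
Add 15 hours 5 minutes flight time → 01:40 UTC (Apr 12).
Eucla is UTC+8:45, so local arrival = 01:40 + 8:45 = 10:25 on Apr 12.
Layover = 12:05 − 10:25 = 1 hour 40 minutes.

1 hour 40 minutes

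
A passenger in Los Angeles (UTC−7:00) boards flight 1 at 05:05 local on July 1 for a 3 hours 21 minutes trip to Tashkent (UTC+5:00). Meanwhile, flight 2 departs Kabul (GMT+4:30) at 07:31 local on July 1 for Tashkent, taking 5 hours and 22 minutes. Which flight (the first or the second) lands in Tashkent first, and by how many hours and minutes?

Flight 1 in UTC: 05:05 + 7:00 = 12:05 on Jul 1.
+3 hours and 21 minutes → arrive 15:26 UTC on Jul 1.
Flight 2 in UTC: 07:31 − 4:30 = 03:01 on Jul 1.
+5 hours 22 minutes → arrive 08:23 UTC on Jul 1.
Flight 2 lands earlier by 7 hours 3 minutes.

the second, by 7 hours 3 minutes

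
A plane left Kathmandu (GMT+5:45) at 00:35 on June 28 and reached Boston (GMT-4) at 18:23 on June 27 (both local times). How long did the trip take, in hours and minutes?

Boston is 9:45 behind Kathmandu.
Clock-face elapsed time (ignoring zones) is −6 hours 12 minutes.
Actual elapsed = −6 hours 12 minutes + 9:45 = 3 hours 33 minutes.

3 hours 33 minutes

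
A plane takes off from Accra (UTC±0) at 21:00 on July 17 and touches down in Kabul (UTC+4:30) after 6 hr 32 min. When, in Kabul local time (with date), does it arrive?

Accra is at UTC+0, so departure is already 21:00 UTC on Jul 17.
Add 6 hours 32 minutes travel time → 03:32 UTC (Jul 18).
Kabul is UTC+4:30, so local arrival = 03:32 + 4:30 = 08:02 on Jul 18.

08:02 on July 18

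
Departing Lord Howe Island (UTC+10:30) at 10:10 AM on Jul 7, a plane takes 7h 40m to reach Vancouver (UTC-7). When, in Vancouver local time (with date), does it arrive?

Convert departure to UTC: 10:10 AM − 10:30 = 11:40 PM UTC on Jul 6.
Add 7 hours and 40 minutes travel time → 7:20 AM UTC (Jul 7).
Vancouver is UTC−7:00, so local arrival = 7:20 AM − 7:00 = 12:20 AM on Jul 7.

12:20 AM on July 7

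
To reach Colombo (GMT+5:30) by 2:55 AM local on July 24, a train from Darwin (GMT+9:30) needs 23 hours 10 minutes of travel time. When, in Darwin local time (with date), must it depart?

7:45 AM on July 23

Target arrival in UTC: 2:55 AM − 5:30 = 9:25 PM on Jul 23.
Subtract 23 hours and 10 minutes → departure 10:15 PM UTC on Jul 22.
Darwin is UTC+9:30: 10:15 PM + 9:30 = 7:45 AM on Jul 23.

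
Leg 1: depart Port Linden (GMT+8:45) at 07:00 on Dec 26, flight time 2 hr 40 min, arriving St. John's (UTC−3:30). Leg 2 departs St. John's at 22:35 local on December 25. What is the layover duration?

Convert departure to UTC: 07:00 − 8:45 = 22:15 UTC on Dec 25.
Add 2 hours 40 minutes flight time → 00:55 UTC (Dec 26).
St. John's is UTC−3:30, so local arrival = 00:55 − 3:30 = 21:25 on Dec 25.
Layover = 22:35 − 21:25 = 1 hour 10 minutes.

1 hour 10 minutes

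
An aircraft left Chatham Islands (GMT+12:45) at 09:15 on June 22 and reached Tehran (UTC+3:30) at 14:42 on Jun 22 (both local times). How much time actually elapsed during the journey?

Tehran is 9:15 behind Chatham Islands.
Clock-face elapsed time (ignoring zones) is 5 hours 27 minutes.
Actual elapsed = 5 hours 27 minutes + 9:15 = 14 hours 42 minutes.

14 hours 42 minutes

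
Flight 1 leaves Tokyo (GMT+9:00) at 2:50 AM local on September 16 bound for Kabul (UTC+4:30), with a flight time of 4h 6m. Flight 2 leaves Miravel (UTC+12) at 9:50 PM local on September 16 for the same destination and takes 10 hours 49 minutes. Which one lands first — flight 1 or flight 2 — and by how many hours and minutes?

Flight 1 in UTC: 2:50 AM − 9:00 = 5:50 PM on Sep 15.
+4 hours and 6 minutes → arrive 9:56 PM UTC on Sep 15.
Flight 2 in UTC: 9:50 PM − 12:00 = 9:50 AM on Sep 16.
+10 hours 49 minutes → arrive 8:39 PM UTC on Sep 16.
Flight 1 lands earlier by 22 hours 43 minutes.

the first, by 22 hours 43 minutes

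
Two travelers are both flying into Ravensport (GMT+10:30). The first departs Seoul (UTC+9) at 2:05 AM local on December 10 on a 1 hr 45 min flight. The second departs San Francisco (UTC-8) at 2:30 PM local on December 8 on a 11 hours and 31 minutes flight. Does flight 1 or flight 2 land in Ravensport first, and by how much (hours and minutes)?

the second, by 8 hours 49 minutes

Flight 1 in UTC: 2:05 AM − 9:00 = 5:05 PM on Dec 9.
+1 hour and 45 minutes → arrive 6:50 PM UTC on Dec 9.
Flight 2 in UTC: 2:30 PM + 8:00 = 10:30 PM on Dec 8.
+11 hours and 31 minutes → arrive 10:01 AM UTC on Dec 9.
Flight 2 lands earlier by 8 hours 49 minutes.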